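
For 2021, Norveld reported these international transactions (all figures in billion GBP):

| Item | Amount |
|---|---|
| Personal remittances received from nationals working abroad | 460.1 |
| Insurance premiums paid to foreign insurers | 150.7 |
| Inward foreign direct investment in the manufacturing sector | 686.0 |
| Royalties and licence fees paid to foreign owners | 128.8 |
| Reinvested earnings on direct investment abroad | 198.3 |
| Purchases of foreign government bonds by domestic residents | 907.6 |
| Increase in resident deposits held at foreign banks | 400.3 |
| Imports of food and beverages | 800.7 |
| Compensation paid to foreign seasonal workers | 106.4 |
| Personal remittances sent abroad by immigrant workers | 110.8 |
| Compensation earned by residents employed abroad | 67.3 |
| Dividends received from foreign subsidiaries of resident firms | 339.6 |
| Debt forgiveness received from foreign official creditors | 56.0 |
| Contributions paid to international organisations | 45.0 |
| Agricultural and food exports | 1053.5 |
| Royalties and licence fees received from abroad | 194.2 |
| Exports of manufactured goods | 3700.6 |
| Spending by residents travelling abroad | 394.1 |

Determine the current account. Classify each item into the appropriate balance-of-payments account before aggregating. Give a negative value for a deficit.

Goods: -800.7 + 3700.6 + 1053.5 = 3953.4
Services: 194.2 - 128.8 - 150.7 - 394.1 = -479.4
Primary income: 67.3 + 339.6 - 106.4 + 198.3 = 498.8
Secondary income: 460.1 - 45.0 - 110.8 = 304.3
Current account = 3953.4 + (-479.4) + 498.8 + 304.3 = 4277.1
(Excluded from the current account — financial account: inward foreign direct investment in the manufacturing sector 686.0, purchases of foreign government bonds by domestic residents 907.6, increase in resident deposits held at foreign banks 400.3; capital account: debt forgiveness received from foreign official creditors 56.0.)

4277.1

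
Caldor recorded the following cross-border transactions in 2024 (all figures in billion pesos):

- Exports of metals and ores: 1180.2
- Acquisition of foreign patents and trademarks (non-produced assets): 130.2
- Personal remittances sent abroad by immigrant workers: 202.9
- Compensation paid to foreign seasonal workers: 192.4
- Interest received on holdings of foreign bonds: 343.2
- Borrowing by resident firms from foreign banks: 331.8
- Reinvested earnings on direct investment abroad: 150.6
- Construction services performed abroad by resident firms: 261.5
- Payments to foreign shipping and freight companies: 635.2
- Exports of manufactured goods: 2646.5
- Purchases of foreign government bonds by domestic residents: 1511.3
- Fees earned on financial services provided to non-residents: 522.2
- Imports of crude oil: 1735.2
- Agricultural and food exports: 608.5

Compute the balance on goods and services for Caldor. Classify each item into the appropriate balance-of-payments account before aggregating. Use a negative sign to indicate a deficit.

2848.5

Goods: 1180.2 + 2646.5 - 1735.2 + 608.5 = 2700.0
Services: -635.2 + 261.5 + 522.2 = 148.5
Trade balance = 2700.0 + 148.5 = 2848.5
(Excluded from the trade balance — capital account: acquisition of foreign patents and trademarks (non-produced assets) 130.2; secondary income: personal remittances sent abroad by immigrant workers 202.9; primary income: compensation paid to foreign seasonal workers 192.4, interest received on holdings of foreign bonds 343.2, reinvested earnings on direct investment abroad 150.6; financial account: borrowing by resident firms from foreign banks 331.8, purchases of foreign government bonds by domestic residents 1511.3.)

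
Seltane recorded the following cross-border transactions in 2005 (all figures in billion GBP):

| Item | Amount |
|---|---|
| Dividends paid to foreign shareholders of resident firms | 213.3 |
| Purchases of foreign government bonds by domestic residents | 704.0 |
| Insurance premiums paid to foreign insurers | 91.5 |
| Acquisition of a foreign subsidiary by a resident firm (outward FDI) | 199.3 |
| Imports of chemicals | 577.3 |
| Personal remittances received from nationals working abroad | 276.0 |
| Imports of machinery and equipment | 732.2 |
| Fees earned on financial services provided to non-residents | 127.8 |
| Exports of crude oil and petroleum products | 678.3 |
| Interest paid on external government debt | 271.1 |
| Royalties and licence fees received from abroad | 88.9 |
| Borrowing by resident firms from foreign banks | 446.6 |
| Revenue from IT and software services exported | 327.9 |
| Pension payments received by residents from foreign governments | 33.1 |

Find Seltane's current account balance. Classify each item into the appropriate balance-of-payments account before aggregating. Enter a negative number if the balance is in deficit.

-353.4

Goods: 678.3 - 577.3 - 732.2 = -631.2
Services: 327.9 + 88.9 + 127.8 - 91.5 = 453.1
Primary income: -271.1 - 213.3 = -484.4
Secondary income: 33.1 + 276.0 = 309.1
Current account = (-631.2) + 453.1 + (-484.4) + 309.1 = -353.4
(Excluded from the current account — financial account: purchases of foreign government bonds by domestic residents 704.0, acquisition of a foreign subsidiary by a resident firm (outward FDI) 199.3, borrowing by resident firms from foreign banks 446.6.)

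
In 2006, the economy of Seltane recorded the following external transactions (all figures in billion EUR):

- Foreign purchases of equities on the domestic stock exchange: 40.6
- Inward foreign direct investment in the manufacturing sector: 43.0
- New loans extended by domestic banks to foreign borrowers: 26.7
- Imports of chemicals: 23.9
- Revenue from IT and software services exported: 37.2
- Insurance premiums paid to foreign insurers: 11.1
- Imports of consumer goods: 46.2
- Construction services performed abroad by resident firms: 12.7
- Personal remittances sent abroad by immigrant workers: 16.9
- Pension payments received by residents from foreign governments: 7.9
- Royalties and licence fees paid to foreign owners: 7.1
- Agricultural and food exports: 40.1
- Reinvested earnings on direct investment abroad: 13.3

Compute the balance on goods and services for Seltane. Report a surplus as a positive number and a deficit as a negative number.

Goods: -46.2 - 23.9 + 40.1 = -30.0
Services: 12.7 - 7.1 + 37.2 - 11.1 = 31.7
Trade balance = -30.0 + 31.7 = 1.7
(Excluded from the trade balance — financial account: foreign purchases of equities on the domestic stock exchange 40.6, inward foreign direct investment in the manufacturing sector 43.0, new loans extended by domestic banks to foreign borrowers 26.7; secondary income: personal remittances sent abroad by immigrant workers 16.9, pension payments received by residents from foreign governments 7.9; primary income: reinvested earnings on direct investment abroad 13.3.)

1.7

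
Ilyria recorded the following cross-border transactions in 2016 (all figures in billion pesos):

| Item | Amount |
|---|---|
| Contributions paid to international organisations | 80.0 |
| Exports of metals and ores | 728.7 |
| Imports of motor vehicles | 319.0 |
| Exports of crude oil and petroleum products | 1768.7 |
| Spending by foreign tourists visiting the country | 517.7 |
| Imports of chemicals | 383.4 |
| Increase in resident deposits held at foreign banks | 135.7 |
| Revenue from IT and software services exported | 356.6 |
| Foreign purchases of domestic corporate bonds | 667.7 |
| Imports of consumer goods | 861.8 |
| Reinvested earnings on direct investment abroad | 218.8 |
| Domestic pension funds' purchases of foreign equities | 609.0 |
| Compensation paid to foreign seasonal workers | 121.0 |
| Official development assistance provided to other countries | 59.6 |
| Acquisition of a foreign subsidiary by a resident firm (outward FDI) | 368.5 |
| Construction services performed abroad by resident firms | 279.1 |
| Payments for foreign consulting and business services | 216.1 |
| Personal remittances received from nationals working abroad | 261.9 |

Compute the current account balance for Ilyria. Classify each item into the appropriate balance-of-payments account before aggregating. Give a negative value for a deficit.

Goods: -383.4 - 319.0 + 728.7 - 861.8 + 1768.7 = 933.2
Services: 356.6 + 279.1 - 216.1 + 517.7 = 937.3
Primary income: -121.0 + 218.8 = 97.8
Secondary income: 261.9 - 59.6 - 80.0 = 122.3
Current account = 933.2 + 937.3 + 97.8 + 122.3 = 2090.6
(Excluded from the current account — financial account: increase in resident deposits held at foreign banks 135.7, foreign purchases of domestic corporate bonds 667.7, domestic pension funds' purchases of foreign equities 609.0, acquisition of a foreign subsidiary by a resident firm (outward FDI) 368.5.)

2090.6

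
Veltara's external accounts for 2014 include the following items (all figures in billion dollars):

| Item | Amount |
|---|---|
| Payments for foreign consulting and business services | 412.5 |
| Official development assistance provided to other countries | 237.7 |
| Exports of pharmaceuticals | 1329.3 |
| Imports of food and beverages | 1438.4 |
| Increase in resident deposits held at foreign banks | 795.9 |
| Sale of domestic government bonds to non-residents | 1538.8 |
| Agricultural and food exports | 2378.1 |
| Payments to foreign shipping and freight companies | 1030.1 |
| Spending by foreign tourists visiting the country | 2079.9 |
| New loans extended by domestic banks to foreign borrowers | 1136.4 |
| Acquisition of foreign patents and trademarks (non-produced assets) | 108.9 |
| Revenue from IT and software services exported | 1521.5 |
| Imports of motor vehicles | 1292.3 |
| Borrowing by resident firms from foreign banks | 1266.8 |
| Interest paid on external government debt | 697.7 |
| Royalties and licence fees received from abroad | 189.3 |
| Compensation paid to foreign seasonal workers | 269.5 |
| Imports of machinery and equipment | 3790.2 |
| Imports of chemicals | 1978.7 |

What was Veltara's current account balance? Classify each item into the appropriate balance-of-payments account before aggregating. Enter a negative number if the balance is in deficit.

-3649.0

Goods: -3790.2 + 2378.1 + 1329.3 - 1438.4 - 1292.3 - 1978.7 = -4792.2
Services: 189.3 + 1521.5 - 1030.1 - 412.5 + 2079.9 = 2348.1
Primary income: -697.7 - 269.5 = -967.2
Secondary income: -237.7
Current account = (-4792.2) + 2348.1 + (-967.2) + (-237.7) = -3649.0
(Excluded from the current account — financial account: increase in resident deposits held at foreign banks 795.9, sale of domestic government bonds to non-residents 1538.8, new loans extended by domestic banks to foreign borrowers 1136.4, borrowing by resident firms from foreign banks 1266.8; capital account: acquisition of foreign patents and trademarks (non-produced assets) 108.9.)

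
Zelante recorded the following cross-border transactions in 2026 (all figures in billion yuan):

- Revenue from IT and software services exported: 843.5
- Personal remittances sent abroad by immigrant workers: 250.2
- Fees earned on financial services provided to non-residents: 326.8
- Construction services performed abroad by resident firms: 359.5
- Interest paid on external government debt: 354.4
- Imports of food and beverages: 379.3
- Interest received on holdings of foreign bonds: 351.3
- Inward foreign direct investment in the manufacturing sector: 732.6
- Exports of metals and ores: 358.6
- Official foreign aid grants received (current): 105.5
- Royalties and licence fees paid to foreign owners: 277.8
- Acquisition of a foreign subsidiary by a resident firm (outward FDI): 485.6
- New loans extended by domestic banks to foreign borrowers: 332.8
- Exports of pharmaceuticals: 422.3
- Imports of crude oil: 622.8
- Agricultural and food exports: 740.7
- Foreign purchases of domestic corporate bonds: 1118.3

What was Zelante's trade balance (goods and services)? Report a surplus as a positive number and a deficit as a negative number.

Goods: 422.3 - 622.8 + 358.6 - 379.3 + 740.7 = 519.5
Services: 326.8 + 843.5 + 359.5 - 277.8 = 1252.0
Trade balance = 519.5 + 1252.0 = 1771.5
(Excluded from the trade balance — secondary income: personal remittances sent abroad by immigrant workers 250.2, official foreign aid grants received (current) 105.5; primary income: interest paid on external government debt 354.4, interest received on holdings of foreign bonds 351.3; financial account: inward foreign direct investment in the manufacturing sector 732.6, acquisition of a foreign subsidiary by a resident firm (outward FDI) 485.6, new loans extended by domestic banks to foreign borrowers 332.8, foreign purchases of domestic corporate bonds 1118.3.)

1771.5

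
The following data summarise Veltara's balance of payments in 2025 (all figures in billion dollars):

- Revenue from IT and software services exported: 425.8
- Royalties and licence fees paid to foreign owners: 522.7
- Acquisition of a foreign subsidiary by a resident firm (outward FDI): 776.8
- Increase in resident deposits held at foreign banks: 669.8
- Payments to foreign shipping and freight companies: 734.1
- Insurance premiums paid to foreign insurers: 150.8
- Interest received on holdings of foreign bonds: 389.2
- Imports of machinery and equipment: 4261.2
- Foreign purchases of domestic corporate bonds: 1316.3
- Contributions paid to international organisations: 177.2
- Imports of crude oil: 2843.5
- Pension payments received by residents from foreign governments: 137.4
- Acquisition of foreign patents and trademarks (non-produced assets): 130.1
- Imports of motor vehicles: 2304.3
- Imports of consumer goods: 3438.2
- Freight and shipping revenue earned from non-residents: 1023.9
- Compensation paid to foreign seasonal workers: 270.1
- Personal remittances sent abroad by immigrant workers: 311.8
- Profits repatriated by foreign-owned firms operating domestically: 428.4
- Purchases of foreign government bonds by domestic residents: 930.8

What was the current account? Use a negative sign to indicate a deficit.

Goods: -2843.5 - 3438.2 - 4261.2 - 2304.3 = -12847.2
Services: -150.8 - 734.1 + 425.8 - 522.7 + 1023.9 = 42.1
Primary income: -428.4 - 270.1 + 389.2 = -309.3
Secondary income: -177.2 - 311.8 + 137.4 = -351.6
Current account = (-12847.2) + 42.1 + (-309.3) + (-351.6) = -13466.0
(Excluded from the current account — financial account: acquisition of a foreign subsidiary by a resident firm (outward FDI) 776.8, increase in resident deposits held at foreign banks 669.8, foreign purchases of domestic corporate bonds 1316.3, purchases of foreign government bonds by domestic residents 930.8; capital account: acquisition of foreign patents and trademarks (non-produced assets) 130.1.)

-13466.0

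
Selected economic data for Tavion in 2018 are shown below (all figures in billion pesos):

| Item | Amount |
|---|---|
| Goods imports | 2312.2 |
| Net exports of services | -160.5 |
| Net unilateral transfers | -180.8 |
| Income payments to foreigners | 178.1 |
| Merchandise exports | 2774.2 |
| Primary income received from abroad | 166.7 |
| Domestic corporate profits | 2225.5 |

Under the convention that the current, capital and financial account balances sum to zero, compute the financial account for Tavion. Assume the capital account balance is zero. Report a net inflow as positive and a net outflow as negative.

Goods balance = 2774.2 - 2312.2 = 462.0
Services balance = -160.5
Trade balance (goods + services) = 462.0 + (-160.5) = 301.5
Net primary income = 166.7 - 178.1 = -11.4
Net secondary income = -180.8
Current account = 301.5 + (-11.4) + (-180.8) = 109.3
Financial account = -(109.3) = -109.3

-109.3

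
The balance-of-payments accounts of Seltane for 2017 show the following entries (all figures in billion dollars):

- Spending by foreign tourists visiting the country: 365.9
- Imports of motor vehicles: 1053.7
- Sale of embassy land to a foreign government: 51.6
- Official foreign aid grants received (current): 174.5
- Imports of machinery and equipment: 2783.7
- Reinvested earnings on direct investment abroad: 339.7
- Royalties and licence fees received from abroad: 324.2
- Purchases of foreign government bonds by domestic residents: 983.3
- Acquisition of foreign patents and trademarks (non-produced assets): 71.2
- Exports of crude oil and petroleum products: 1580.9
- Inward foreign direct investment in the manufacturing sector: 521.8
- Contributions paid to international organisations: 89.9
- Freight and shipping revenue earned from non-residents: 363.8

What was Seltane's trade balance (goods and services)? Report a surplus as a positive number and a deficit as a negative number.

-1202.6

Goods: -2783.7 - 1053.7 + 1580.9 = -2256.5
Services: 324.2 + 365.9 + 363.8 = 1053.9
Trade balance = -2256.5 + 1053.9 = -1202.6
(Excluded from the trade balance — capital account: sale of embassy land to a foreign government 51.6, acquisition of foreign patents and trademarks (non-produced assets) 71.2; secondary income: official foreign aid grants received (current) 174.5, contributions paid to international organisations 89.9; primary income: reinvested earnings on direct investment abroad 339.7; financial account: purchases of foreign government bonds by domestic residents 983.3, inward foreign direct investment in the manufacturing sector 521.8.)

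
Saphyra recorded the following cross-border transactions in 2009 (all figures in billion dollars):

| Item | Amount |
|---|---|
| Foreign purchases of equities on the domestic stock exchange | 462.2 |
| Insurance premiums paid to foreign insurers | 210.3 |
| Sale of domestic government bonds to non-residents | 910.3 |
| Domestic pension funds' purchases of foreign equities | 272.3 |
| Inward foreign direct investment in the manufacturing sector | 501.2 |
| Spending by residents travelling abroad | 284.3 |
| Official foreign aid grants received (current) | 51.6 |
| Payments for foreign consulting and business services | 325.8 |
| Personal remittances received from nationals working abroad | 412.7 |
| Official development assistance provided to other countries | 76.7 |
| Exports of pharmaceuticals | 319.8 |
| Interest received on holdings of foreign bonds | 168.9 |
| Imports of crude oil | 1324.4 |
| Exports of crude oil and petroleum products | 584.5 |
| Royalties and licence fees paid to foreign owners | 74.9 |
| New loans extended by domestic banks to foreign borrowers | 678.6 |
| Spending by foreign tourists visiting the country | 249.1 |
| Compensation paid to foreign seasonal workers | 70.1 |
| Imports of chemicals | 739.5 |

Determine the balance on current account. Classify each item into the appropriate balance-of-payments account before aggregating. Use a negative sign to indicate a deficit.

-1319.4

Goods: -739.5 - 1324.4 + 584.5 + 319.8 = -1159.6
Services: -325.8 - 210.3 - 284.3 - 74.9 + 249.1 = -646.2
Primary income: -70.1 + 168.9 = 98.8
Secondary income: -76.7 + 412.7 + 51.6 = 387.6
Current account = (-1159.6) + (-646.2) + 98.8 + 387.6 = -1319.4
(Excluded from the current account — financial account: foreign purchases of equities on the domestic stock exchange 462.2, sale of domestic government bonds to non-residents 910.3, domestic pension funds' purchases of foreign equities 272.3, inward foreign direct investment in the manufacturing sector 501.2, new loans extended by domestic banks to foreign borrowers 678.6.)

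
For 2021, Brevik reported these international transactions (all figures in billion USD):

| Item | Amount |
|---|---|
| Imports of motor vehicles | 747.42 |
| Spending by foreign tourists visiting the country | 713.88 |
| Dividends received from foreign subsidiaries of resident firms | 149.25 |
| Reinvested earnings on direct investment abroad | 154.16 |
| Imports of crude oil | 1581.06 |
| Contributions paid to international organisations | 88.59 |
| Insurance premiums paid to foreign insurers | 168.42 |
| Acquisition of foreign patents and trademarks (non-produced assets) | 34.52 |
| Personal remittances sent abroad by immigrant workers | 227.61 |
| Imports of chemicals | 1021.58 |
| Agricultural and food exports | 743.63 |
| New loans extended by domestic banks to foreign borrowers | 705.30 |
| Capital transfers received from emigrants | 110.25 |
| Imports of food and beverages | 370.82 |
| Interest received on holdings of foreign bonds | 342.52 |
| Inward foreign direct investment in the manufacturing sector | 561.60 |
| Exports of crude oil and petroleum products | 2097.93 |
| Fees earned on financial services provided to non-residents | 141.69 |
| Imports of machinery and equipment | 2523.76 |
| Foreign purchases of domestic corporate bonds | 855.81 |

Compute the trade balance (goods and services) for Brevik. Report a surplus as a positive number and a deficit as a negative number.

Goods: 2097.93 - 1021.58 + 743.63 - 1581.06 - 2523.76 - 747.42 - 370.82 = -3403.08
Services: 713.88 + 141.69 - 168.42 = 687.15
Trade balance = -3403.08 + 687.15 = -2715.93
(Excluded from the trade balance — primary income: dividends received from foreign subsidiaries of resident firms 149.25, reinvested earnings on direct investment abroad 154.16, interest received on holdings of foreign bonds 342.52; secondary income: contributions paid to international organisations 88.59, personal remittances sent abroad by immigrant workers 227.61; capital account: acquisition of foreign patents and trademarks (non-produced assets) 34.52, capital transfers received from emigrants 110.25; financial account: new loans extended by domestic banks to foreign borrowers 705.30, inward foreign direct investment in the manufacturing sector 561.60, foreign purchases of domestic corporate bonds 855.81.)

-2715.93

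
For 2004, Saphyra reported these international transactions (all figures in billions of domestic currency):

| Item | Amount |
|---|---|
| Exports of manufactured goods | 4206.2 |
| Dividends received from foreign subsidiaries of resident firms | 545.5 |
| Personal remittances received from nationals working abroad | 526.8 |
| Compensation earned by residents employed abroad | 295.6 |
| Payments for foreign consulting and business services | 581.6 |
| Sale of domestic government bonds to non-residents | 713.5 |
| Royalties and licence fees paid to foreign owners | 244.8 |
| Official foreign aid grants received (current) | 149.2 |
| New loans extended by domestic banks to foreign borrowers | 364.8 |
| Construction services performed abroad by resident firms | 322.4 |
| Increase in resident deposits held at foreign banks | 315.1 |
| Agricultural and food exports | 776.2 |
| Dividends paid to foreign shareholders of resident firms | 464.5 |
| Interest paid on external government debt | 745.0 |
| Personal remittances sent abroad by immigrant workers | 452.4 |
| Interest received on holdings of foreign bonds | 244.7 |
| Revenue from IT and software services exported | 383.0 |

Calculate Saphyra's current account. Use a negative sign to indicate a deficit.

Goods: 776.2 + 4206.2 = 4982.4
Services: 383.0 - 581.6 - 244.8 + 322.4 = -121.0
Primary income: 244.7 + 545.5 - 745.0 + 295.6 - 464.5 = -123.7
Secondary income: 526.8 - 452.4 + 149.2 = 223.6
Current account = 4982.4 + (-121.0) + (-123.7) + 223.6 = 4961.3
(Excluded from the current account — financial account: sale of domestic government bonds to non-residents 713.5, new loans extended by domestic banks to foreign borrowers 364.8, increase in resident deposits held at foreign banks 315.1.)

4961.3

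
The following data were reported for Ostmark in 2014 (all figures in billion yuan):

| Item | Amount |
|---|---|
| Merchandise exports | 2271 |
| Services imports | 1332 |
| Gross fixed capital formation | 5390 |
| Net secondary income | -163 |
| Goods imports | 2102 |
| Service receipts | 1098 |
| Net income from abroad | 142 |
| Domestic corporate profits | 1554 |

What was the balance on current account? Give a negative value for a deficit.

Goods balance = 2271 - 2102 = 169
Services balance = 1098 - 1332 = -234
Trade balance (goods + services) = 169 + (-234) = -65
Net primary income = 142
Net secondary income = -163
Current account = -65 + 142 + (-163) = -86

-86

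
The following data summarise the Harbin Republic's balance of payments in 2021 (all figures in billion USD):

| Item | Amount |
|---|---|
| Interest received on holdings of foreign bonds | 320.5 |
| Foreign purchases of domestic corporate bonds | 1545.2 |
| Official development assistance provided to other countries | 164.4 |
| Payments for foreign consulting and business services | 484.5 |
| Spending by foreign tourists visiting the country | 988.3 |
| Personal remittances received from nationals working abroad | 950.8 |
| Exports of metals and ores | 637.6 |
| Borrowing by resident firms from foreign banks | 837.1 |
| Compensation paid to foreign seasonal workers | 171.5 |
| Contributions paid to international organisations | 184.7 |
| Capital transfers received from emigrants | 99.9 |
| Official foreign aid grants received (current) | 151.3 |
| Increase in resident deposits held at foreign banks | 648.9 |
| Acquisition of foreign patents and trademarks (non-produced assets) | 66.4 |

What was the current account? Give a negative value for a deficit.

Goods: 637.6
Services: 988.3 - 484.5 = 503.8
Primary income: 320.5 - 171.5 = 149.0
Secondary income: 151.3 - 184.7 + 950.8 - 164.4 = 753.0
Current account = 637.6 + 503.8 + 149.0 + 753.0 = 2043.4
(Excluded from the current account — financial account: foreign purchases of domestic corporate bonds 1545.2, borrowing by resident firms from foreign banks 837.1, increase in resident deposits held at foreign banks 648.9; capital account: capital transfers received from emigrants 99.9, acquisition of foreign patents and trademarks (non-produced assets) 66.4.)

2043.4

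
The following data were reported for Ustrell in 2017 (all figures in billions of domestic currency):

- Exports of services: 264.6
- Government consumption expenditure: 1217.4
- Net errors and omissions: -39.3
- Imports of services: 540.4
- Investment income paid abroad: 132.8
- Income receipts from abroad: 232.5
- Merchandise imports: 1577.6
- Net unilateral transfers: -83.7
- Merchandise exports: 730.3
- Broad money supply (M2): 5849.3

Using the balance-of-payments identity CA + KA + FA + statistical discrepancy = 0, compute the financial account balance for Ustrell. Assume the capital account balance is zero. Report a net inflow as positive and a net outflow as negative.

1146.4

Goods balance = 730.3 - 1577.6 = -847.3
Services balance = 264.6 - 540.4 = -275.8
Trade balance (goods + services) = -847.3 + (-275.8) = -1123.1
Net primary income = 232.5 - 132.8 = 99.7
Net secondary income = -83.7
Current account = -1123.1 + 99.7 + (-83.7) = -1107.1
Financial account = -(-1107.1 + (-39.3)) = 1146.4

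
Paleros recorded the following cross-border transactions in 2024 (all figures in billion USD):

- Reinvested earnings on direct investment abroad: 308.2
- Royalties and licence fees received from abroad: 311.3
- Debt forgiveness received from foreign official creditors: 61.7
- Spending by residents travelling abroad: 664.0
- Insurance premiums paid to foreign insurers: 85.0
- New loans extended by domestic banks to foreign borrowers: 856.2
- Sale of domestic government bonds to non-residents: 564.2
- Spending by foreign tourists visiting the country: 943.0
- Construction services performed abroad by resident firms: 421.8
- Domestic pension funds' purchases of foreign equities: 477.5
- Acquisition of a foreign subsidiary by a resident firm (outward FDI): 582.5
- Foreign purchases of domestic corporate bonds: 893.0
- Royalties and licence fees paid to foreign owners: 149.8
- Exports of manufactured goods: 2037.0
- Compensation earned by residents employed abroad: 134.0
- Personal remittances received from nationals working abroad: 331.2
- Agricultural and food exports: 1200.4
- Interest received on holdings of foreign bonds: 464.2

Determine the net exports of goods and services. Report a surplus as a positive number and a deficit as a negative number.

Goods: 1200.4 + 2037.0 = 3237.4
Services: -85.0 + 421.8 + 943.0 + 311.3 - 664.0 - 149.8 = 777.3
Trade balance = 3237.4 + 777.3 = 4014.7
(Excluded from the trade balance — primary income: reinvested earnings on direct investment abroad 308.2, compensation earned by residents employed abroad 134.0, interest received on holdings of foreign bonds 464.2; capital account: debt forgiveness received from foreign official creditors 61.7; financial account: new loans extended by domestic banks to foreign borrowers 856.2, sale of domestic government bonds to non-residents 564.2, domestic pension funds' purchases of foreign equities 477.5, acquisition of a foreign subsidiary by a resident firm (outward FDI) 582.5, foreign purchases of domestic corporate bonds 893.0; secondary income: personal remittances received from nationals working abroad 331.2.)

4014.7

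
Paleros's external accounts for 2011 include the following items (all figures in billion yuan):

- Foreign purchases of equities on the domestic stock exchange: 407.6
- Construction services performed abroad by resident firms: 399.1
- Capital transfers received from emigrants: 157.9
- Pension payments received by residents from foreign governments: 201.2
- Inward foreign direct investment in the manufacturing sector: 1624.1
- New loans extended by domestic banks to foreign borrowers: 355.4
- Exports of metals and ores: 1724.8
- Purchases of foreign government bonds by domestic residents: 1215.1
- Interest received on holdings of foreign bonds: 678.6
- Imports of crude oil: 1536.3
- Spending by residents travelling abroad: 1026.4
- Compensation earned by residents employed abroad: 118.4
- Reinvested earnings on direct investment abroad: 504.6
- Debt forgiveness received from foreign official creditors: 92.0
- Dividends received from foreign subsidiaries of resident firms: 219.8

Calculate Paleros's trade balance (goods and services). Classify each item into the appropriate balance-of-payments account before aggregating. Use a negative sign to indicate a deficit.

-438.8

Goods: 1724.8 - 1536.3 = 188.5
Services: 399.1 - 1026.4 = -627.3
Trade balance = 188.5 + (-627.3) = -438.8
(Excluded from the trade balance — financial account: foreign purchases of equities on the domestic stock exchange 407.6, inward foreign direct investment in the manufacturing sector 1624.1, new loans extended by domestic banks to foreign borrowers 355.4, purchases of foreign government bonds by domestic residents 1215.1; capital account: capital transfers received from emigrants 157.9, debt forgiveness received from foreign official creditors 92.0; secondary income: pension payments received by residents from foreign governments 201.2; primary income: interest received on holdings of foreign bonds 678.6, compensation earned by residents employed abroad 118.4, reinvested earnings on direct investment abroad 504.6, dividends received from foreign subsidiaries of resident firms 219.8.)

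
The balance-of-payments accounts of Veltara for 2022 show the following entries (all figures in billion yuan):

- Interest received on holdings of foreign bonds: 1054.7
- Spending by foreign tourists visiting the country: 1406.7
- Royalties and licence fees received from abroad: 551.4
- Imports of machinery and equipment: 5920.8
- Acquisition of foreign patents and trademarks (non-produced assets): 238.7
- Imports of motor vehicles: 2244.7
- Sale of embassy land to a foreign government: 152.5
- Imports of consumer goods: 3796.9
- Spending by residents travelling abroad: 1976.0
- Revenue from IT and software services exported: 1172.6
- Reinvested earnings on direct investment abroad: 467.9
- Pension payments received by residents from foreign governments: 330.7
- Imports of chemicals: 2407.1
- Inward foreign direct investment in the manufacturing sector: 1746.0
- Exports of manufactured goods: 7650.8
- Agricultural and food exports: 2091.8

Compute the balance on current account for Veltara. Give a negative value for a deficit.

-1618.9

Goods: 7650.8 - 2244.7 - 5920.8 - 2407.1 - 3796.9 + 2091.8 = -4626.9
Services: -1976.0 + 1172.6 + 1406.7 + 551.4 = 1154.7
Primary income: 467.9 + 1054.7 = 1522.6
Secondary income: 330.7
Current account = (-4626.9) + 1154.7 + 1522.6 + 330.7 = -1618.9
(Excluded from the current account — capital account: acquisition of foreign patents and trademarks (non-produced assets) 238.7, sale of embassy land to a foreign government 152.5; financial account: inward foreign direct investment in the manufacturing sector 1746.0.)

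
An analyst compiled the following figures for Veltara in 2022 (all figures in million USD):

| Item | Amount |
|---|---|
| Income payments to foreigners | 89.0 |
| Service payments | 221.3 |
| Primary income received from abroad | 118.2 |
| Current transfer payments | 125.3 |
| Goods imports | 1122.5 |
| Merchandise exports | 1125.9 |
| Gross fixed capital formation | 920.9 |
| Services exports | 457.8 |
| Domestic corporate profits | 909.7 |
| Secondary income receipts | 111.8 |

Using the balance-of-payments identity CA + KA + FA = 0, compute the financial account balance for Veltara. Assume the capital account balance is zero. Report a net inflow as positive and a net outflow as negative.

-255.6

Goods balance = 1125.9 - 1122.5 = 3.4
Services balance = 457.8 - 221.3 = 236.5
Trade balance (goods + services) = 3.4 + 236.5 = 239.9
Net primary income = 118.2 - 89.0 = 29.2
Net secondary income = 111.8 - 125.3 = -13.5
Current account = 239.9 + 29.2 + (-13.5) = 255.6
Financial account = -(255.6) = -255.6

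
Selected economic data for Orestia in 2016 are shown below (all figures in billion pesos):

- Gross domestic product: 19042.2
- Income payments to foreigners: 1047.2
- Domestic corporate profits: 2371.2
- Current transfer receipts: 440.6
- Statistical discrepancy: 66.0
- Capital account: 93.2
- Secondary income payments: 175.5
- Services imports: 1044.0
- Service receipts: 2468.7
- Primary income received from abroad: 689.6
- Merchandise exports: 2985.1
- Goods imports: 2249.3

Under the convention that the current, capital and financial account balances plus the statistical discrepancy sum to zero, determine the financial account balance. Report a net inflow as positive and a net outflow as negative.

Goods balance = 2985.1 - 2249.3 = 735.8
Services balance = 2468.7 - 1044.0 = 1424.7
Trade balance (goods + services) = 735.8 + 1424.7 = 2160.5
Net primary income = 689.6 - 1047.2 = -357.6
Net secondary income = 440.6 - 175.5 = 265.1
Current account = 2160.5 + (-357.6) + 265.1 = 2068.0
Financial account = -(2068.0 + 93.2 + 66.0) = -2227.2

-2227.2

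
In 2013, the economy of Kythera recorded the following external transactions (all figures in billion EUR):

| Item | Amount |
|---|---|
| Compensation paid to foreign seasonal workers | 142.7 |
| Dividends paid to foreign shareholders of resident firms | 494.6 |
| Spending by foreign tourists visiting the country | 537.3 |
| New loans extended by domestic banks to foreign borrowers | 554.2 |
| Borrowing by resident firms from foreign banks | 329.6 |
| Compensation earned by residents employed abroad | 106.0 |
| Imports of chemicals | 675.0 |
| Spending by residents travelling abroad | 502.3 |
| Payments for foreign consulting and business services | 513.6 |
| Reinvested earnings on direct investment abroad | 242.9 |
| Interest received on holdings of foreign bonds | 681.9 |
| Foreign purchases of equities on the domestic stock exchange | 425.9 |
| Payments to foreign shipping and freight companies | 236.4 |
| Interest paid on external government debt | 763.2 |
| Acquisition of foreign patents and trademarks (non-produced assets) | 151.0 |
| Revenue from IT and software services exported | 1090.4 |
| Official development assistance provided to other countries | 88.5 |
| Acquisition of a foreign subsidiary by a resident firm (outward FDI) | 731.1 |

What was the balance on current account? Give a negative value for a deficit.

Goods: -675.0
Services: -236.4 - 513.6 + 1090.4 - 502.3 + 537.3 = 375.4
Primary income: 681.9 + 106.0 - 494.6 - 763.2 - 142.7 + 242.9 = -369.7
Secondary income: -88.5
Current account = (-675.0) + 375.4 + (-369.7) + (-88.5) = -757.8
(Excluded from the current account — financial account: new loans extended by domestic banks to foreign borrowers 554.2, borrowing by resident firms from foreign banks 329.6, foreign purchases of equities on the domestic stock exchange 425.9, acquisition of a foreign subsidiary by a resident firm (outward FDI) 731.1; capital account: acquisition of foreign patents and trademarks (non-produced assets) 151.0.)

-757.8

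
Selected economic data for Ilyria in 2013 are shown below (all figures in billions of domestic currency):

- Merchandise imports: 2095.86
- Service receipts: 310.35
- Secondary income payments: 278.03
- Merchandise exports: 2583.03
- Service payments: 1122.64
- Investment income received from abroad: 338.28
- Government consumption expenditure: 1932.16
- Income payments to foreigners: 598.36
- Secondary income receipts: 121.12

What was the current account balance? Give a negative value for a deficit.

Goods balance = 2583.03 - 2095.86 = 487.17
Services balance = 310.35 - 1122.64 = -812.29
Trade balance (goods + services) = 487.17 + (-812.29) = -325.12
Net primary income = 338.28 - 598.36 = -260.08
Net secondary income = 121.12 - 278.03 = -156.91
Current account = -325.12 + (-260.08) + (-156.91) = -742.11

-742.11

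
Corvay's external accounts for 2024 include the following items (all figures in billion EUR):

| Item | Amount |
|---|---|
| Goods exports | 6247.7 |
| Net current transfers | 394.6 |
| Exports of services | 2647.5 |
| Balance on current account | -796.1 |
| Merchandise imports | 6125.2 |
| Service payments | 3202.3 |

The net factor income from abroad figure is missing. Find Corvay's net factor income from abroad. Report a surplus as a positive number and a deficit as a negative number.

Current account = goods balance + services balance + net primary income + net secondary income
Sum of the known components = -37.7
Net factor income from abroad = CA - (known components) = -796.1 - (-37.7) = -758.4

-758.4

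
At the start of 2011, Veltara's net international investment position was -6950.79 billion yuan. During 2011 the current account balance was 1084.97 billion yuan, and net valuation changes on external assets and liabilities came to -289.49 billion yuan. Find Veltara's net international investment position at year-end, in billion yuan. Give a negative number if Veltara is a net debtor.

Change in NIIP = current account + net valuation change = 1084.97 + (-289.49) = 795.48
End-of-year NIIP = -6950.79 + 795.48 = -6155.31

-6155.31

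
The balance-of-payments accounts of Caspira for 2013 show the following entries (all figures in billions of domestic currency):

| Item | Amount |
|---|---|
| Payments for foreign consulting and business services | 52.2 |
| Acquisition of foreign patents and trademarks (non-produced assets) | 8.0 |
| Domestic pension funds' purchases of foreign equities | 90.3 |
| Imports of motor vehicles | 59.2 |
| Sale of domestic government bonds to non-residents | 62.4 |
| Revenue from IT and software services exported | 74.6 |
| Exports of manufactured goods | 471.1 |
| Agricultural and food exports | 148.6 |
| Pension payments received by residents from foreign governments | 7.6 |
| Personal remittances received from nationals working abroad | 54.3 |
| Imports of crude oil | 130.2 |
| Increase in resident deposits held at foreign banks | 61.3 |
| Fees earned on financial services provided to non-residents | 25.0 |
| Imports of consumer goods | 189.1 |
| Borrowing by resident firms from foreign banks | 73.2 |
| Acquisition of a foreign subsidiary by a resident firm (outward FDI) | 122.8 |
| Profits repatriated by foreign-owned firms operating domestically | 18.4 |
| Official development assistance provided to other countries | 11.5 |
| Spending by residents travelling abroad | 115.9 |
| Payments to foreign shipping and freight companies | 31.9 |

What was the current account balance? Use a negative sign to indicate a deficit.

Goods: -189.1 - 59.2 + 148.6 + 471.1 - 130.2 = 241.2
Services: -31.9 - 52.2 - 115.9 + 25.0 + 74.6 = -100.4
Primary income: -18.4
Secondary income: -11.5 + 7.6 + 54.3 = 50.4
Current account = 241.2 + (-100.4) + (-18.4) + 50.4 = 172.8
(Excluded from the current account — capital account: acquisition of foreign patents and trademarks (non-produced assets) 8.0; financial account: domestic pension funds' purchases of foreign equities 90.3, sale of domestic government bonds to non-residents 62.4, increase in resident deposits held at foreign banks 61.3, borrowing by resident firms from foreign banks 73.2, acquisition of a foreign subsidiary by a resident firm (outward FDI) 122.8.)

172.8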